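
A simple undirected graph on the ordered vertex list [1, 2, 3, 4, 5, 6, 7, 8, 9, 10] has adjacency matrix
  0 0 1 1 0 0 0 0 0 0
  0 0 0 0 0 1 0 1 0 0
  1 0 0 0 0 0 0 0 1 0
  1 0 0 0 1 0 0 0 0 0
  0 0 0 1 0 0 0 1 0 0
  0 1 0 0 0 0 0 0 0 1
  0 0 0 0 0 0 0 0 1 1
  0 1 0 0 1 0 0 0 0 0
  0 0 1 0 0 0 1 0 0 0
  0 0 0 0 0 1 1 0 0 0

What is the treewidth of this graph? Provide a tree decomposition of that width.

Treewidth 2.
One optimal decomposition is:
Bags: B1 = {1, 4, 5}  B2 = {1, 5, 8}  B3 = {1, 2, 8}  B4 = {1, 2, 6}  B5 = {1, 6, 10}  B6 = {1, 7, 10}  B7 = {1, 7, 9}  B8 = {1, 3, 9}
Tree: B1–B2, B2–B3, B3–B4, B4–B5, B5–B6, B6–B7, B7–B8

Each bag holds 3 vertices, so the decomposition has width 2, which upper-bounds the treewidth. The edges 1–4–5–8–2–6–10–7–9–3–1 form a cycle, so G is not a tree and its treewidth is at least 2. Therefore the treewidth is 2.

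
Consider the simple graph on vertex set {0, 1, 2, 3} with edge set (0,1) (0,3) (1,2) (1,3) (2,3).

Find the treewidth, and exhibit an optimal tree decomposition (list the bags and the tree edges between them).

Each bag holds 3 vertices, so the decomposition has width 2, which upper-bounds the treewidth. For the lower bound, the 3 vertices {0, 1, 3} are pairwise adjacent, and any tree decomposition puts a clique entirely inside one bag — forcing width ≥ 2. Combining the bounds, tw(G) = 2.

Treewidth 2.
One optimal decomposition is:
Bags: B1 = {0, 1, 3}  B2 = {1, 2, 3}
Tree: B1–B2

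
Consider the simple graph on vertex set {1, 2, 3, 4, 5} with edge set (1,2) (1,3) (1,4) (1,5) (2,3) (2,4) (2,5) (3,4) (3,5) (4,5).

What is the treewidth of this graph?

4

A width-4 tree decomposition is:
Bags: B1 = {1, 2, 3, 4, 5}
Tree: (single bag)
With just one bag of size 5, the width is 5 − 1 = 4, so tw(G) ≤ 4. For the lower bound, the 5 vertices {1, 2, 3, 4, 5} are pairwise adjacent, and any tree decomposition puts a clique entirely inside one bag — forcing width ≥ 4. Therefore the treewidth is 4.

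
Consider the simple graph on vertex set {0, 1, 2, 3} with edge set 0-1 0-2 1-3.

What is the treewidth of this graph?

A width-1 tree decomposition is:
Bags: B1 = {0, 2}  B2 = {0, 1}  B3 = {1, 3}
Tree: B1–B2, B2–B3
Every bag has size at most 2, so the width is 2 − 1 = 1 and tw(G) ≤ 1. G has an edge, so its treewidth is at least 1. The upper and lower bounds meet at 1, so that is the treewidth.

1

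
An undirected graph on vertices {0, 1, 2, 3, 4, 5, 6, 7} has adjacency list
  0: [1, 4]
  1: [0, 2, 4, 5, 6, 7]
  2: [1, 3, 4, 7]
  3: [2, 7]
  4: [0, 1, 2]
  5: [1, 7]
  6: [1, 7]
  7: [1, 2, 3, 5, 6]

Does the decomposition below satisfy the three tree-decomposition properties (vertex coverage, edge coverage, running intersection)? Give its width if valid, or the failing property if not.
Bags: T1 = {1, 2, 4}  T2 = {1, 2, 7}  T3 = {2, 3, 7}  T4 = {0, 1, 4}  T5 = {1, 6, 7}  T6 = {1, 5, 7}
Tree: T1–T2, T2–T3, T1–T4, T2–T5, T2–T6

Yes; width 2.

Every vertex of G appears in some bag (union = {0, 1, 2, 3, 4, 5, 6, 7}); every edge is covered by a bag; and for each vertex v the set of bags containing v is connected in the bag tree. The decomposition is therefore valid. The largest bag has 3 vertices, so the width is 2.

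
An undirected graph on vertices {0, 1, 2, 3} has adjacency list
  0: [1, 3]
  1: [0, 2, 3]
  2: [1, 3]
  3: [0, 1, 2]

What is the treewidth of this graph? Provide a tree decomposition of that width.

Treewidth 2.
One optimal decomposition is:
Bags: B1 = {1, 2, 3}  B2 = {0, 1, 3}
Tree: B1–B2

Every bag has size at most 3, so the width is 3 − 1 = 2 and tw(G) ≤ 2. For the lower bound, the 3 vertices {0, 1, 3} are pairwise adjacent, and any tree decomposition puts a clique entirely inside one bag — forcing width ≥ 2. Therefore the treewidth is 2.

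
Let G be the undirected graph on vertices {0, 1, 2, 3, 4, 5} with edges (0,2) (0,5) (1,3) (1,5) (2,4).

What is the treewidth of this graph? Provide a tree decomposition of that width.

Treewidth 1.
One optimal decomposition is:
Bags: B1 = {2, 4}  B2 = {0, 2}  B3 = {0, 5}  B4 = {1, 5}  B5 = {1, 3}
Tree: B1–B2, B2–B3, B3–B4, B4–B5

Each bag holds 2 vertices, so the decomposition has width 1, which upper-bounds the treewidth. G has an edge, so its treewidth is at least 1. Therefore the treewidth is 1.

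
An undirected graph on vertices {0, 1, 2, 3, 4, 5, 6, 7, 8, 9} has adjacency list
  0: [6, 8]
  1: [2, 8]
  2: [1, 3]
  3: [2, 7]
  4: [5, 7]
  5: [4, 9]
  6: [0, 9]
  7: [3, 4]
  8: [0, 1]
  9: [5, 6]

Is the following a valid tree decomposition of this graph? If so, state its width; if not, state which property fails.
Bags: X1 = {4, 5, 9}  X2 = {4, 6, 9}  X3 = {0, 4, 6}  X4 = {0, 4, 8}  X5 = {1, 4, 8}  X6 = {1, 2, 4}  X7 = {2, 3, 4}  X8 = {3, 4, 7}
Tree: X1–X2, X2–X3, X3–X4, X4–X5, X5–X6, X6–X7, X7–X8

Yes; width 2.

Checking the three conditions: (i) the bags cover all of {0, 1, 2, 3, 4, 5, 6, 7, 8, 9}; (ii) for each edge, some bag contains both endpoints; (iii) the bags containing any fixed vertex form a subtree. All hold, so the decomposition is valid with width 3 − 1 = 2.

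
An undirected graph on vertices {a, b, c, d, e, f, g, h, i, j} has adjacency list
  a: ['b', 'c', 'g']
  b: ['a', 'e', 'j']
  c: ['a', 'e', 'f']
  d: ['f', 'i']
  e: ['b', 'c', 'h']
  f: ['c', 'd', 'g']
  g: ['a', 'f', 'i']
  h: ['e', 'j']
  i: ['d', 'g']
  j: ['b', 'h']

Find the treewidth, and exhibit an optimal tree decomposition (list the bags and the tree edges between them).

Each bag holds 3 vertices, so the decomposition has width 2, which upper-bounds the treewidth. Since d–i–g–f–d is a cycle in G, G is not acyclic. Forests are exactly the graphs of treewidth ≤ 1, so tw(G) ≥ 2. Therefore the treewidth is 2.

Treewidth 2.
Bags: B1 = {d, f, i}  B2 = {f, g, i}  B3 = {c, f, g}  B4 = {a, c, g}  B5 = {a, c, e}  B6 = {a, b, e}  B7 = {b, e, h}  B8 = {b, h, j}
Tree: B1–B2, B2–B3, B3–B4, B4–B5, B5–B6, B6–B7, B7–B8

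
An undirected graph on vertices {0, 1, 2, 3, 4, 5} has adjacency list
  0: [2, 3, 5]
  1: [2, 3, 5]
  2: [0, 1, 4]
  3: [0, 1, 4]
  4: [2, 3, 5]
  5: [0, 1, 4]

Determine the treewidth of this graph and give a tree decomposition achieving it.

Treewidth 3.
One optimal decomposition is:
Bags: B1 = {0, 1, 3, 4}  B2 = {0, 1, 4, 5}  B3 = {0, 1, 2, 4}
Tree: B1–B2, B2–B3

Each bag holds 4 vertices, so the decomposition has width 3, which upper-bounds the treewidth. For the lower bound: the 4 vertex sets {3,4}, {1,5}, {0}, {2} are disjoint, each induces a connected subgraph, and every pair is joined by at least one edge of G. Contracting each set to a single vertex therefore yields K_{4} as a minor, and since treewidth is minor-monotone, tw(G) ≥ tw(K_{4}) = 3. Therefore the treewidth is 3.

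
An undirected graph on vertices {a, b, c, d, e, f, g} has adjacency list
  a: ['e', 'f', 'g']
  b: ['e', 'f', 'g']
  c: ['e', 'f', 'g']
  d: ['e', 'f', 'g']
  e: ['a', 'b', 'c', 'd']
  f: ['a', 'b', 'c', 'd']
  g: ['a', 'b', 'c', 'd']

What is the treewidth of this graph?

A width-3 tree decomposition is:
Bags: B1 = {b, e, f, g}  B2 = {c, e, f, g}  B3 = {a, e, f, g}  B4 = {d, e, f, g}
Tree: B1–B2, B2–B3, B3–B4
The largest bag has 4 vertices, giving width 3; this decomposition certifies tw(G) ≤ 3. For the lower bound: the 4 vertex sets {b,e}, {c,g}, {f}, {a} are disjoint, each induces a connected subgraph, and every pair is joined by at least one edge of G. Contracting each set to a single vertex therefore yields K_{4} as a minor, and since treewidth is minor-monotone, tw(G) ≥ tw(K_{4}) = 3. The upper and lower bounds meet at 3, so that is the treewidth.

3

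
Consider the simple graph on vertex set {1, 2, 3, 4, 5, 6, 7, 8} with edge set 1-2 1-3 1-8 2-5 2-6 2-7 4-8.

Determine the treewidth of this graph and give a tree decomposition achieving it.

Treewidth 1.
One optimal decomposition is:
Bags: B1 = {1, 8}  B2 = {1, 2}  B3 = {2, 5}  B4 = {1, 3}  B5 = {2, 6}  B6 = {2, 7}  B7 = {4, 8}
Tree: B1–B2, B2–B3, B2–B4, B3–B5, B5–B6, B1–B7

Every bag has size at most 2, so the width is 2 − 1 = 1 and tw(G) ≤ 1. G has an edge, so its treewidth is at least 1. Combining the bounds, tw(G) = 1.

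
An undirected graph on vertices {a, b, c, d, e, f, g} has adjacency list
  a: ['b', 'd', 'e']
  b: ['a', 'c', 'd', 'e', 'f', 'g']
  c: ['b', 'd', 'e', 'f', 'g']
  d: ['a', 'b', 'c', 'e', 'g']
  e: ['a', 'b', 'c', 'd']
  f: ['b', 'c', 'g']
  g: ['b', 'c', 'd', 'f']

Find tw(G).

A width-3 tree decomposition is:
Bags: B1 = {b, c, d, e}  B2 = {b, c, d, g}  B3 = {a, b, d, e}  B4 = {b, c, f, g}
Tree: B1–B2, B1–B3, B2–B4
The largest bag has 4 vertices, giving width 3; this decomposition certifies tw(G) ≤ 3. For the lower bound, the 4 vertices {b, c, d, g} are pairwise adjacent, and any tree decomposition puts a clique entirely inside one bag — forcing width ≥ 3. Therefore the treewidth is 3.

3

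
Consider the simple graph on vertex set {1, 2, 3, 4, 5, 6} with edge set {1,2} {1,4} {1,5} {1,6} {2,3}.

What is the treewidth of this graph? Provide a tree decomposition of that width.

Treewidth 1.
Bags: B1 = {1, 5}  B2 = {1, 2}  B3 = {2, 3}  B4 = {1, 4}  B5 = {1, 6}
Tree: B1–B2, B2–B3, B1–B4, B1–B5

Every bag has size at most 2, so the width is 2 − 1 = 1 and tw(G) ≤ 1. Any graph with an edge has treewidth ≥ 1, and G has the edge 5–1. Hence tw(G) = 1 exactly.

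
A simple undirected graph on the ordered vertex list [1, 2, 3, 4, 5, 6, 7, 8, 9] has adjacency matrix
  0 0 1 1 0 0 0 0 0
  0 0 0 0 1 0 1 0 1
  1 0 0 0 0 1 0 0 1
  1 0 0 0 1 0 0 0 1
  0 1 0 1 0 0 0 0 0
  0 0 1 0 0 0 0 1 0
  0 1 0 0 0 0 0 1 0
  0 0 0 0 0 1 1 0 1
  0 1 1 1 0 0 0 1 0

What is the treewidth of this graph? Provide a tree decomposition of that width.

The largest bag has 4 vertices, giving width 3; this decomposition certifies tw(G) ≤ 3. For the lower bound: the 4 vertex sets {1,3,6}, {8}, {9}, {2,4,5,7} are disjoint, each induces a connected subgraph, and every pair is joined by at least one edge of G. Contracting each set to a single vertex therefore yields K_{4} as a minor, and since treewidth is minor-monotone, tw(G) ≥ tw(K_{4}) = 3. Combining the bounds, tw(G) = 3.

Treewidth 3.
One optimal decomposition is:
Bags: B1 = {1, 3, 6, 8}  B2 = {1, 3, 8, 9}  B3 = {1, 4, 8, 9}  B4 = {4, 7, 8, 9}  B5 = {2, 4, 7, 9}  B6 = {2, 4, 5, 7}
Tree: B1–B2, B2–B3, B3–B4, B4–B5, B5–B6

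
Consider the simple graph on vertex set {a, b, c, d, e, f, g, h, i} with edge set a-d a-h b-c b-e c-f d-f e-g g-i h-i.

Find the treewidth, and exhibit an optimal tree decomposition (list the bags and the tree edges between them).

Every bag has size at most 3, so the width is 3 − 1 = 2 and tw(G) ≤ 2. For the lower bound, G contains the cycle g–i–h–a–d–f–c–b–e–g, so G is not a forest; only forests have treewidth ≤ 1, hence tw(G) ≥ 2. Hence tw(G) = 2 exactly.

Treewidth 2.
One optimal decomposition is:
Bags: B1 = {g, h, i}  B2 = {a, g, h}  B3 = {a, d, g}  B4 = {d, f, g}  B5 = {c, f, g}  B6 = {b, c, g}  B7 = {b, e, g}
Tree: B1–B2, B2–B3, B3–B4, B4–B5, B5–B6, B6–B7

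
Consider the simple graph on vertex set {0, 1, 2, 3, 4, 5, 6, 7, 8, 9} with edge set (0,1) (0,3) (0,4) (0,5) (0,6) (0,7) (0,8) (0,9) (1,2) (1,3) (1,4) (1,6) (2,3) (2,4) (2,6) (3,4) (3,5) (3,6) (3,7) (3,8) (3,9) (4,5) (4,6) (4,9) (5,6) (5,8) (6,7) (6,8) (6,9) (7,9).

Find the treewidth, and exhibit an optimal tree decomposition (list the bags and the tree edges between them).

Treewidth 4.
Bags: B1 = {0, 1, 3, 4, 6}  B2 = {0, 3, 4, 5, 6}  B3 = {0, 3, 5, 6, 8}  B4 = {0, 3, 4, 6, 9}  B5 = {0, 3, 6, 7, 9}  B6 = {1, 2, 3, 4, 6}
Tree: B1–B2, B2–B3, B2–B4, B4–B5, B1–B6

Each bag holds 5 vertices, so the decomposition has width 4, which upper-bounds the treewidth. For the lower bound, the 5 vertices {0, 3, 5, 6, 8} are pairwise adjacent, and any tree decomposition puts a clique entirely inside one bag — forcing width ≥ 4. Combining the bounds, tw(G) = 4.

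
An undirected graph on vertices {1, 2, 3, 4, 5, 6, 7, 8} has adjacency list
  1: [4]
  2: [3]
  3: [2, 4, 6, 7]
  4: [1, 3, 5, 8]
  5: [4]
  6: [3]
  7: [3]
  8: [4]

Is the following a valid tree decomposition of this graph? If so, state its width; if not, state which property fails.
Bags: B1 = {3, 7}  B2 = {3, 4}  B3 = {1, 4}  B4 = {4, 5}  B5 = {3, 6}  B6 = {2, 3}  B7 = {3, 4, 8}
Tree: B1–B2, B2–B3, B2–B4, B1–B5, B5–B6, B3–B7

No — bags containing vertex 3 are not connected in the tree.

A tree decomposition must satisfy three properties: every vertex lies in some bag; for every edge, both endpoints lie together in some bag; and for every vertex, the bags containing it form a connected subtree. Here bags containing vertex 3 are not connected in the tree, so the decomposition is invalid.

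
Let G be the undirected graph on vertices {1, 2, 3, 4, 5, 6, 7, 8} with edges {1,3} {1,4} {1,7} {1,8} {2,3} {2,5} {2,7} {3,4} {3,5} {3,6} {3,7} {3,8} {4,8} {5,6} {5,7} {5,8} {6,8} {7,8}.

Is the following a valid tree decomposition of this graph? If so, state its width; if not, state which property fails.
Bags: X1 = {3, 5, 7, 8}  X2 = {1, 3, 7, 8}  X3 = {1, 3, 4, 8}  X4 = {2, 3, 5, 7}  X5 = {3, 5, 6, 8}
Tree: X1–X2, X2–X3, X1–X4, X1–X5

Yes; width 3.

Vertex coverage: the bags together contain {1, 2, 3, 4, 5, 6, 7, 8}, the full vertex set. Edge coverage: each edge of G has both endpoints in at least one bag. Running intersection: for every vertex, the bags containing it form a connected subtree. All three properties hold, so this is a valid tree decomposition of width max|bag| − 1 = 3, and hence tw(G) ≤ 3.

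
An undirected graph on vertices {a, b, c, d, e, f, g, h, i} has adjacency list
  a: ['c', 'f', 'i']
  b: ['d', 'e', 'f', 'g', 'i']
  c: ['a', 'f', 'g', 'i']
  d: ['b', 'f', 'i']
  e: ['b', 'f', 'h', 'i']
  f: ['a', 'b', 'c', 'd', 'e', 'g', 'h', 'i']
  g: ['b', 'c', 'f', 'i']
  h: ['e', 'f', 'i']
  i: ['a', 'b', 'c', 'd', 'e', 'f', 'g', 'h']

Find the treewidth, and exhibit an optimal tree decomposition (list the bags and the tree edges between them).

Each bag holds 4 vertices, so the decomposition has width 3, which upper-bounds the treewidth. Conversely, {e, f, h, i} is a clique of size 4, and the vertices of any clique must share a bag in every tree decomposition; so some bag has ≥ 4 vertices and tw(G) ≥ 3. Therefore the treewidth is 3.

Treewidth 3.
Bags: B1 = {e, f, h, i}  B2 = {b, e, f, i}  B3 = {b, d, f, i}  B4 = {b, f, g, i}  B5 = {c, f, g, i}  B6 = {a, c, f, i}
Tree: B1–B2, B2–B3, B3–B4, B4–B5, B5–B6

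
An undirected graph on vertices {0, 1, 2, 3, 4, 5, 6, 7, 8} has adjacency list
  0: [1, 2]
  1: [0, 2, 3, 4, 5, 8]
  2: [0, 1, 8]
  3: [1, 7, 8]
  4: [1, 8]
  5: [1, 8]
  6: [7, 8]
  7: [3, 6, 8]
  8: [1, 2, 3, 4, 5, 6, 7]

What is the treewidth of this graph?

A width-2 tree decomposition is:
Bags: B1 = {1, 2, 8}  B2 = {1, 3, 8}  B3 = {3, 7, 8}  B4 = {1, 5, 8}  B5 = {6, 7, 8}  B6 = {0, 1, 2}  B7 = {1, 4, 8}
Tree: B1–B2, B2–B3, B2–B4, B3–B5, B1–B6, B2–B7
Each bag holds 3 vertices, so the decomposition has width 2, which upper-bounds the treewidth. Conversely, {0, 1, 2} is a clique of size 3, and the vertices of any clique must share a bag in every tree decomposition; so some bag has ≥ 3 vertices and tw(G) ≥ 2. Therefore the treewidth is 2.

2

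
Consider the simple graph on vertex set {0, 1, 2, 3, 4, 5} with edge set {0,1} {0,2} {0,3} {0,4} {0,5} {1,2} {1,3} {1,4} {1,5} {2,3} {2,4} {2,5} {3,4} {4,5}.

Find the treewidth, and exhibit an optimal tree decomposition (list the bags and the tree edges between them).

Each bag holds 5 vertices, so the decomposition has width 4, which upper-bounds the treewidth. For the lower bound, the 5 vertices {0, 1, 2, 3, 4} are pairwise adjacent, and any tree decomposition puts a clique entirely inside one bag — forcing width ≥ 4. Combining the bounds, tw(G) = 4.

Treewidth 4.
One such decomposition:
Bags: B1 = {0, 1, 2, 3, 4}  B2 = {0, 1, 2, 4, 5}
Tree: B1–B2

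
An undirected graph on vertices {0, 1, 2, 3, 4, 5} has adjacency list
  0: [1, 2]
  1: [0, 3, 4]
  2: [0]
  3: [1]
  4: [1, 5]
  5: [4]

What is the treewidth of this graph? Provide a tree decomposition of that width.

Treewidth 1.
One optimal decomposition is:
Bags: B1 = {0, 1}  B2 = {1, 3}  B3 = {1, 4}  B4 = {4, 5}  B5 = {0, 2}
Tree: B1–B2, B1–B3, B3–B4, B1–B5

The largest bag has 2 vertices, giving width 1; this decomposition certifies tw(G) ≤ 1. Since G has at least one edge (e.g. 1–0), it is not an edgeless graph, so tw(G) ≥ 1. Combining the bounds, tw(G) = 1.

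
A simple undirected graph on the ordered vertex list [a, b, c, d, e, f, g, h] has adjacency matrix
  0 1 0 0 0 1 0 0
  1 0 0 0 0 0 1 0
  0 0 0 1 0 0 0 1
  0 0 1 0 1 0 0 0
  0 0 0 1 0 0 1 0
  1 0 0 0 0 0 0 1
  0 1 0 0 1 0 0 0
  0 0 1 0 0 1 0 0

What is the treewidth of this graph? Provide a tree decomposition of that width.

Treewidth 2.
One such decomposition:
Bags: B1 = {d, e, g}  B2 = {c, d, g}  B3 = {c, g, h}  B4 = {f, g, h}  B5 = {a, f, g}  B6 = {a, b, g}
Tree: B1–B2, B2–B3, B3–B4, B4–B5, B5–B6

Each bag holds 3 vertices, so the decomposition has width 2, which upper-bounds the treewidth. For the lower bound, G contains the cycle g–e–d–c–h–f–a–b–g, so G is not a forest; only forests have treewidth ≤ 1, hence tw(G) ≥ 2. Hence tw(G) = 2 exactly.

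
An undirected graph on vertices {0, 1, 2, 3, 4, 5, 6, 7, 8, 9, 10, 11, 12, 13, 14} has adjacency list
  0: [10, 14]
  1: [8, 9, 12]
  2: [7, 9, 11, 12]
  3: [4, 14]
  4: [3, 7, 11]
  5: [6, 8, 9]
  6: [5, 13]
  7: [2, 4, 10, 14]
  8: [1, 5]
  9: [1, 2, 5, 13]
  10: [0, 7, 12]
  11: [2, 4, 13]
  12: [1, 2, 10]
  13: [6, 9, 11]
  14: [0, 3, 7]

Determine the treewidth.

A width-3 tree decomposition is:
Bags: B1 = {0, 3, 4, 14}  B2 = {0, 4, 7, 14}  B3 = {0, 4, 7, 10}  B4 = {4, 7, 10, 11}  B5 = {2, 7, 10, 11}  B6 = {2, 10, 11, 12}  B7 = {2, 11, 12, 13}  B8 = {2, 9, 12, 13}  B9 = {1, 9, 12, 13}  B10 = {1, 6, 9, 13}  B11 = {1, 5, 6, 9}  B12 = {1, 5, 6, 8}
Tree: B1–B2, B2–B3, B3–B4, B4–B5, B5–B6, B6–B7, B7–B8, B8–B9, B9–B10, B10–B11, B11–B12
Every bag has size at most 4, so the width is 4 − 1 = 3 and tw(G) ≤ 3. For the lower bound: the 4 vertex sets {0,3,14}, {4}, {7}, {2,10,11,12} are disjoint, each induces a connected subgraph, and every pair is joined by at least one edge of G. Contracting each set to a single vertex therefore yields K_{4} as a minor, and since treewidth is minor-monotone, tw(G) ≥ tw(K_{4}) = 3. Hence tw(G) = 3 exactly.

3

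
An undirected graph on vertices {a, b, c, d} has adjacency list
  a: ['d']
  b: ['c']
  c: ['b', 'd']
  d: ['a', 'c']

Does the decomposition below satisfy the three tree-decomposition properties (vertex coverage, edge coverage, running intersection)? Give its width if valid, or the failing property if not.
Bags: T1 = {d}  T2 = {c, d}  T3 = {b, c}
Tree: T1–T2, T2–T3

No — vertex a appears in no bag.

A tree decomposition must satisfy three properties: every vertex lies in some bag; for every edge, both endpoints lie together in some bag; and for every vertex, the bags containing it form a connected subtree. Here vertex a appears in no bag, so the decomposition is invalid.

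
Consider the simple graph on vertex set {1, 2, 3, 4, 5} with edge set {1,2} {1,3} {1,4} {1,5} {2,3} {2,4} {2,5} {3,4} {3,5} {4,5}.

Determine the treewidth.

4

A width-4 tree decomposition is:
Bags: B1 = {1, 2, 3, 4, 5}
Tree: (single bag)
A single bag containing all 5 vertices is trivially a valid decomposition of width 4. Conversely, {1, 2, 3, 4, 5} is a clique of size 5, and the vertices of any clique must share a bag in every tree decomposition; so some bag has ≥ 5 vertices and tw(G) ≥ 4. Hence tw(G) = 4 exactly.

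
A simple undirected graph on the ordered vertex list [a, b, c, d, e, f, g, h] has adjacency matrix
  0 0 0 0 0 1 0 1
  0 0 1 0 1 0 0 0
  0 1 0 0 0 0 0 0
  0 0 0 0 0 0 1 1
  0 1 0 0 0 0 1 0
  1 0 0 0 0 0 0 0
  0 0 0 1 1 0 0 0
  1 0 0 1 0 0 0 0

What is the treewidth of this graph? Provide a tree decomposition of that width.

Each bag holds 2 vertices, so the decomposition has width 1, which upper-bounds the treewidth. G has an edge, so its treewidth is at least 1. Therefore the treewidth is 1.

Treewidth 1.
Bags: B1 = {a, f}  B2 = {a, h}  B3 = {d, h}  B4 = {d, g}  B5 = {e, g}  B6 = {b, e}  B7 = {b, c}
Tree: B1–B2, B2–B3, B3–B4, B4–B5, B5–B6, B6–B7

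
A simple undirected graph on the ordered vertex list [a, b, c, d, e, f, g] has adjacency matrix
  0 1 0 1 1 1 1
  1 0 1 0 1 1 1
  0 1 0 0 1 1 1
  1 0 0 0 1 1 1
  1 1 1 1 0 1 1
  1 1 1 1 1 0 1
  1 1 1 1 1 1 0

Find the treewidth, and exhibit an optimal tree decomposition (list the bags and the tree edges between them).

Treewidth 4.
Bags: B1 = {b, c, e, f, g}  B2 = {a, b, e, f, g}  B3 = {a, d, e, f, g}
Tree: B1–B2, B2–B3

Each bag holds 5 vertices, so the decomposition has width 4, which upper-bounds the treewidth. On the other hand G contains the 5-clique {b, c, e, f, g}. A clique must lie in a single bag of any decomposition, so no decomposition can have width below 4. The upper and lower bounds meet at 4, so that is the treewidth.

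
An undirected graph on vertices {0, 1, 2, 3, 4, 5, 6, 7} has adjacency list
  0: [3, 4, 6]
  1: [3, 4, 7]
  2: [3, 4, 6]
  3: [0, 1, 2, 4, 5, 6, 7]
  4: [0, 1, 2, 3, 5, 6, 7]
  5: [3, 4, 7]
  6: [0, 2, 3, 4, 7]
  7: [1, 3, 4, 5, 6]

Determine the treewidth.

A width-3 tree decomposition is:
Bags: B1 = {0, 3, 4, 6}  B2 = {2, 3, 4, 6}  B3 = {3, 4, 6, 7}  B4 = {1, 3, 4, 7}  B5 = {3, 4, 5, 7}
Tree: B1–B2, B2–B3, B3–B4, B4–B5
Each bag holds 4 vertices, so the decomposition has width 3, which upper-bounds the treewidth. Conversely, {1, 3, 4, 7} is a clique of size 4, and the vertices of any clique must share a bag in every tree decomposition; so some bag has ≥ 4 vertices and tw(G) ≥ 3. Therefore the treewidth is 3.

3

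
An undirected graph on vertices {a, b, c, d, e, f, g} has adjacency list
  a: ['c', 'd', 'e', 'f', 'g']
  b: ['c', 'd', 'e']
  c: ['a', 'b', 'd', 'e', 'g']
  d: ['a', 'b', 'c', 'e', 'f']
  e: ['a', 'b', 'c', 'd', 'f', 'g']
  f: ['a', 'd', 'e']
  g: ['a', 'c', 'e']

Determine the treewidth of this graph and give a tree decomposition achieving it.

Treewidth 3.
One optimal decomposition is:
Bags: B1 = {b, c, d, e}  B2 = {a, c, d, e}  B3 = {a, c, e, g}  B4 = {a, d, e, f}
Tree: B1–B2, B2–B3, B2–B4

Every bag has size at most 4, so the width is 4 − 1 = 3 and tw(G) ≤ 3. Conversely, {a, c, d, e} is a clique of size 4, and the vertices of any clique must share a bag in every tree decomposition; so some bag has ≥ 4 vertices and tw(G) ≥ 3. Hence tw(G) = 3 exactly.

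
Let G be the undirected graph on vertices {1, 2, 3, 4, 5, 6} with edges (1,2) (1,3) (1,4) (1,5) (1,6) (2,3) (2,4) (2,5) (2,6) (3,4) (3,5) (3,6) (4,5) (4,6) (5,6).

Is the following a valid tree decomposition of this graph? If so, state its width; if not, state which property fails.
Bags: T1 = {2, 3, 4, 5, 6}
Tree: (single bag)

A tree decomposition must satisfy three properties: every vertex lies in some bag; for every edge, both endpoints lie together in some bag; and for every vertex, the bags containing it form a connected subtree. Here vertex 1 appears in no bag, so the decomposition is invalid.

No — vertex 1 appears in no bag.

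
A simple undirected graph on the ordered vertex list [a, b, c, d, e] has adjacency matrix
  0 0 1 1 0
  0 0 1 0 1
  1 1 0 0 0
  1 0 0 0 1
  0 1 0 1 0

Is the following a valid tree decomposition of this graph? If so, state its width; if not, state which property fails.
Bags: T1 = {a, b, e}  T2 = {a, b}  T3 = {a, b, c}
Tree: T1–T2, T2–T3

A tree decomposition must satisfy three properties: every vertex lies in some bag; for every edge, both endpoints lie together in some bag; and for every vertex, the bags containing it form a connected subtree. Here vertex d appears in no bag, so the decomposition is invalid.

No — vertex d appears in no bag.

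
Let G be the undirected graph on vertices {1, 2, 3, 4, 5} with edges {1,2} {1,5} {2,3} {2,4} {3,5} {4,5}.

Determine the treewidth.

A width-2 tree decomposition is:
Bags: B1 = {2, 4, 5}  B2 = {2, 3, 5}  B3 = {1, 2, 5}
Tree: B1–B2, B2–B3
Every bag has size at most 3, so the width is 3 − 1 = 2 and tw(G) ≤ 2. Since 5–4–2–3–5 is a cycle in G, G is not acyclic. Forests are exactly the graphs of treewidth ≤ 1, so tw(G) ≥ 2. The upper and lower bounds meet at 2, so that is the treewidth.

2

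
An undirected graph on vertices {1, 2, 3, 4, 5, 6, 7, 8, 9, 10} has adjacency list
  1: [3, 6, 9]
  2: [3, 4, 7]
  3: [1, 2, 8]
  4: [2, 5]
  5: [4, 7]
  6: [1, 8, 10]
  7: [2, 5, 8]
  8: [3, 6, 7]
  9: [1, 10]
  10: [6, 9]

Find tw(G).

A width-2 tree decomposition is:
Bags: B1 = {6, 9, 10}  B2 = {1, 6, 9}  B3 = {1, 6, 8}  B4 = {1, 3, 8}  B5 = {3, 7, 8}  B6 = {2, 3, 7}  B7 = {2, 5, 7}  B8 = {2, 4, 5}
Tree: B1–B2, B2–B3, B3–B4, B4–B5, B5–B6, B6–B7, B7–B8
The largest bag has 3 vertices, giving width 2; this decomposition certifies tw(G) ≤ 2. The edges 10–9–1–6–10 form a cycle, so G is not a tree and its treewidth is at least 2. Combining the bounds, tw(G) = 2.

2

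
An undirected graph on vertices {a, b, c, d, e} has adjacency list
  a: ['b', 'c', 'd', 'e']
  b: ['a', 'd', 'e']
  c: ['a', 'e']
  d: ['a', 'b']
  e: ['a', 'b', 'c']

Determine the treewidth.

2

A width-2 tree decomposition is:
Bags: B1 = {a, c, e}  B2 = {a, b, e}  B3 = {a, b, d}
Tree: B1–B2, B2–B3
Every bag has size at most 3, so the width is 3 − 1 = 2 and tw(G) ≤ 2. On the other hand G contains the 3-clique {a, b, d}. A clique must lie in a single bag of any decomposition, so no decomposition can have width below 2. Hence tw(G) = 2 exactly.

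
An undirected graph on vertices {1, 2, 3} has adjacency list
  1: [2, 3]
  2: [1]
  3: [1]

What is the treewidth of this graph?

A width-1 tree decomposition is:
Bags: B1 = {1, 2}  B2 = {1, 3}
Tree: B1–B2
The largest bag has 2 vertices, giving width 1; this decomposition certifies tw(G) ≤ 1. Since G has at least one edge (e.g. 2–1), it is not an edgeless graph, so tw(G) ≥ 1. Therefore the treewidth is 1.

1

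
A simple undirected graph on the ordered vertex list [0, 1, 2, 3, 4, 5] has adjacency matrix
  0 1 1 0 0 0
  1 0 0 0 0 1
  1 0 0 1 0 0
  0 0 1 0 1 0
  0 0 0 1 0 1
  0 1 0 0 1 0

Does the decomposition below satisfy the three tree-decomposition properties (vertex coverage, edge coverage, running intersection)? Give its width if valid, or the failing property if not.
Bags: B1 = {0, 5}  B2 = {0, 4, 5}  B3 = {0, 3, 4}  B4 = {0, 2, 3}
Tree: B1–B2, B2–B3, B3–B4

A tree decomposition must satisfy three properties: every vertex lies in some bag; for every edge, both endpoints lie together in some bag; and for every vertex, the bags containing it form a connected subtree. Here vertex 1 appears in no bag, so the decomposition is invalid.

No — vertex 1 appears in no bag.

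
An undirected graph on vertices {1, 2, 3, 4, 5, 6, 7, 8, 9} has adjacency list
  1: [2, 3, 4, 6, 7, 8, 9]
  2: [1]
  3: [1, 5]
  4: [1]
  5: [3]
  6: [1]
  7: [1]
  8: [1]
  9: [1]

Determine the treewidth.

1

A width-1 tree decomposition is:
Bags: B1 = {1, 9}  B2 = {1, 4}  B3 = {1, 7}  B4 = {1, 8}  B5 = {1, 6}  B6 = {1, 3}  B7 = {3, 5}  B8 = {1, 2}
Tree: B1–B2, B1–B3, B2–B4, B2–B5, B3–B6, B6–B7, B5–B8
Every bag has size at most 2, so the width is 2 − 1 = 1 and tw(G) ≤ 1. G has an edge, so its treewidth is at least 1. Therefore the treewidth is 1.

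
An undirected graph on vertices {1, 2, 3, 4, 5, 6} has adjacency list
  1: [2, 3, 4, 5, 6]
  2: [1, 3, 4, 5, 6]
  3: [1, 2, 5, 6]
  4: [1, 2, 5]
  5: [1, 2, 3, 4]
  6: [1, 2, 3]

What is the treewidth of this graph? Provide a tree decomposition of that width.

Every bag has size at most 4, so the width is 4 − 1 = 3 and tw(G) ≤ 3. Conversely, {1, 2, 3, 5} is a clique of size 4, and the vertices of any clique must share a bag in every tree decomposition; so some bag has ≥ 4 vertices and tw(G) ≥ 3. The upper and lower bounds meet at 3, so that is the treewidth.

Treewidth 3.
Bags: B1 = {1, 2, 3, 5}  B2 = {1, 2, 3, 6}  B3 = {1, 2, 4, 5}
Tree: B1–B2, B1–B3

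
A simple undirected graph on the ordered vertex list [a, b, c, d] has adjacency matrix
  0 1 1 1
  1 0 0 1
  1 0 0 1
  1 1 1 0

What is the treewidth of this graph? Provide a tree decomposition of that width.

Treewidth 2.
One optimal decomposition is:
Bags: B1 = {a, b, d}  B2 = {a, c, d}
Tree: B1–B2

The largest bag has 3 vertices, giving width 2; this decomposition certifies tw(G) ≤ 2. Conversely, {a, c, d} is a clique of size 3, and the vertices of any clique must share a bag in every tree decomposition; so some bag has ≥ 3 vertices and tw(G) ≥ 2. Hence tw(G) = 2 exactly.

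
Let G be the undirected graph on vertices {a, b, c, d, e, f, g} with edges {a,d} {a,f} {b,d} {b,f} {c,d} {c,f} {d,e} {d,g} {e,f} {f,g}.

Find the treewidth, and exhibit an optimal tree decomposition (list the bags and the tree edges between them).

The largest bag has 3 vertices, giving width 2; this decomposition certifies tw(G) ≤ 2. For the lower bound, G contains the cycle f–b–d–g–f, so G is not a forest; only forests have treewidth ≤ 1, hence tw(G) ≥ 2. Combining the bounds, tw(G) = 2.

Treewidth 2.
One such decomposition:
Bags: B1 = {b, d, f}  B2 = {d, f, g}  B3 = {a, d, f}  B4 = {c, d, f}  B5 = {d, e, f}
Tree: B1–B2, B2–B3, B3–B4, B4–B5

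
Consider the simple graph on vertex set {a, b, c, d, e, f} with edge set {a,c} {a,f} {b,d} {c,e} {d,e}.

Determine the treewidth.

A width-1 tree decomposition is:
Bags: B1 = {b, d}  B2 = {d, e}  B3 = {c, e}  B4 = {a, c}  B5 = {a, f}
Tree: B1–B2, B2–B3, B3–B4, B4–B5
The largest bag has 2 vertices, giving width 1; this decomposition certifies tw(G) ≤ 1. G has an edge, so its treewidth is at least 1. Hence tw(G) = 1 exactly.

1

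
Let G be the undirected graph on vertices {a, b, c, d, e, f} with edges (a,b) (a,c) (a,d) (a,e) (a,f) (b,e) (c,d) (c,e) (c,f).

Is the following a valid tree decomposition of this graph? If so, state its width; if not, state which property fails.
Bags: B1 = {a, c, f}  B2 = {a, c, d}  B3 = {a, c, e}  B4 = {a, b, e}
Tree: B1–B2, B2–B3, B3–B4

Yes; width 2.

Checking the three conditions: (i) the bags cover all of {a, b, c, d, e, f}; (ii) for each edge, some bag contains both endpoints; (iii) the bags containing any fixed vertex form a subtree. All hold, so the decomposition is valid with width 3 − 1 = 2.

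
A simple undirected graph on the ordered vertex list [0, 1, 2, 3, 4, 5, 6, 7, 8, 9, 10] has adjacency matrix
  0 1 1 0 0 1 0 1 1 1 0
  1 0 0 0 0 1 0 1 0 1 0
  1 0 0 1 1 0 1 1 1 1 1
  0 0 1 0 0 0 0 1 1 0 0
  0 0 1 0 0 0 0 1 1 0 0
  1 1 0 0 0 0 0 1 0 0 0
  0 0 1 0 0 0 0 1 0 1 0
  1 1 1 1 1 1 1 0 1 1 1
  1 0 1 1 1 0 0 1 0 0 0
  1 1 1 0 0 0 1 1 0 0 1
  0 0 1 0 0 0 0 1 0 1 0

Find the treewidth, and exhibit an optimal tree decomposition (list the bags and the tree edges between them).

Treewidth 3.
One optimal decomposition is:
Bags: B1 = {2, 6, 7, 9}  B2 = {0, 2, 7, 9}  B3 = {0, 1, 7, 9}  B4 = {0, 1, 5, 7}  B5 = {0, 2, 7, 8}  B6 = {2, 7, 9, 10}  B7 = {2, 4, 7, 8}  B8 = {2, 3, 7, 8}
Tree: B1–B2, B2–B3, B3–B4, B2–B5, B2–B6, B5–B7, B5–B8

Every bag has size at most 4, so the width is 4 − 1 = 3 and tw(G) ≤ 3. For the lower bound, the 4 vertices {0, 1, 7, 9} are pairwise adjacent, and any tree decomposition puts a clique entirely inside one bag — forcing width ≥ 3. Combining the bounds, tw(G) = 3.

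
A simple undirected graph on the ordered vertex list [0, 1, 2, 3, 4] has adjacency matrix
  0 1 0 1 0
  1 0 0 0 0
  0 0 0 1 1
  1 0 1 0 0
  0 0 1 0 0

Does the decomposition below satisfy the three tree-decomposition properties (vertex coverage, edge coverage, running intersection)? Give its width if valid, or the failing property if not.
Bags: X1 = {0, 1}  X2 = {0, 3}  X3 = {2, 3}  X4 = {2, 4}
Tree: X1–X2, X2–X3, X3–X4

Vertex coverage: the bags together contain {0, 1, 2, 3, 4}, the full vertex set. Edge coverage: each edge of G has both endpoints in at least one bag. Running intersection: for every vertex, the bags containing it form a connected subtree. All three properties hold, so this is a valid tree decomposition of width max|bag| − 1 = 1, and hence tw(G) ≤ 1.

Yes; width 1.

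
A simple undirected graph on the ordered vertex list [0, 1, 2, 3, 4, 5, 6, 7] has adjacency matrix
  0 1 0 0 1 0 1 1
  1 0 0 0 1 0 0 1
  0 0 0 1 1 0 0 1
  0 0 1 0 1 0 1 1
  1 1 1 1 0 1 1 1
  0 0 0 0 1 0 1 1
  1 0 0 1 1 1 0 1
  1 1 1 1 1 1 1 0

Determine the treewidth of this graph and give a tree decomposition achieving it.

Each bag holds 4 vertices, so the decomposition has width 3, which upper-bounds the treewidth. Conversely, {0, 1, 4, 7} is a clique of size 4, and the vertices of any clique must share a bag in every tree decomposition; so some bag has ≥ 4 vertices and tw(G) ≥ 3. Therefore the treewidth is 3.

Treewidth 3.
One optimal decomposition is:
Bags: B1 = {3, 4, 6, 7}  B2 = {0, 4, 6, 7}  B3 = {2, 3, 4, 7}  B4 = {0, 1, 4, 7}  B5 = {4, 5, 6, 7}
Tree: B1–B2, B1–B3, B2–B4, B2–B5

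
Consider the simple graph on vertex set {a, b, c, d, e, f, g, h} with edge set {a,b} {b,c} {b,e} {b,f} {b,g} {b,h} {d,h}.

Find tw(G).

1

A width-1 tree decomposition is:
Bags: B1 = {b, g}  B2 = {a, b}  B3 = {b, h}  B4 = {b, e}  B5 = {b, c}  B6 = {b, f}  B7 = {d, h}
Tree: B1–B2, B1–B3, B1–B4, B3–B5, B4–B6, B3–B7
Each bag holds 2 vertices, so the decomposition has width 1, which upper-bounds the treewidth. G has an edge, so its treewidth is at least 1. Hence tw(G) = 1 exactly.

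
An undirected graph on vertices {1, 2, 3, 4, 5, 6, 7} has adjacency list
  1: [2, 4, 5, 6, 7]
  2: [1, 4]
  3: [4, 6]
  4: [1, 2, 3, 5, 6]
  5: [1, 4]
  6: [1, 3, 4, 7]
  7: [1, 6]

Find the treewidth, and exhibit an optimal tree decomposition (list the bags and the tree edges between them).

Treewidth 2.
Bags: B1 = {1, 4, 6}  B2 = {1, 4, 5}  B3 = {1, 2, 4}  B4 = {3, 4, 6}  B5 = {1, 6, 7}
Tree: B1–B2, B1–B3, B1–B4, B1–B5

The largest bag has 3 vertices, giving width 2; this decomposition certifies tw(G) ≤ 2. For the lower bound, the 3 vertices {1, 2, 4} are pairwise adjacent, and any tree decomposition puts a clique entirely inside one bag — forcing width ≥ 2. The upper and lower bounds meet at 2, so that is the treewidth.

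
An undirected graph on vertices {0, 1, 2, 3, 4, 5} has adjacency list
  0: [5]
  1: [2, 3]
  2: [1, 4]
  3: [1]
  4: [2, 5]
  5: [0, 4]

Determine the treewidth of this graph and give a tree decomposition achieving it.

Treewidth 1.
Bags: B1 = {0, 5}  B2 = {4, 5}  B3 = {2, 4}  B4 = {1, 2}  B5 = {1, 3}
Tree: B1–B2, B2–B3, B3–B4, B4–B5

The largest bag has 2 vertices, giving width 1; this decomposition certifies tw(G) ≤ 1. Since G has at least one edge (e.g. 0–5), it is not an edgeless graph, so tw(G) ≥ 1. Hence tw(G) = 1 exactly.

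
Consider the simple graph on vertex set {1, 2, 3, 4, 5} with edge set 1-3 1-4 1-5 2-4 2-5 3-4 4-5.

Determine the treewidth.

2

A width-2 tree decomposition is:
Bags: B1 = {1, 4, 5}  B2 = {2, 4, 5}  B3 = {1, 3, 4}
Tree: B1–B2, B1–B3
Every bag has size at most 3, so the width is 3 − 1 = 2 and tw(G) ≤ 2. For the lower bound, the 3 vertices {1, 3, 4} are pairwise adjacent, and any tree decomposition puts a clique entirely inside one bag — forcing width ≥ 2. Therefore the treewidth is 2.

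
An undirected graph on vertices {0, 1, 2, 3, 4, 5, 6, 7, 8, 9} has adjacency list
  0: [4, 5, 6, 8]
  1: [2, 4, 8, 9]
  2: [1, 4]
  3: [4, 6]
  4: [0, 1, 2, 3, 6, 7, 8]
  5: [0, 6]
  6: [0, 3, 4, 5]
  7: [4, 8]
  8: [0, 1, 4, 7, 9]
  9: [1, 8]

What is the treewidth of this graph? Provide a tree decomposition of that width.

Treewidth 2.
One such decomposition:
Bags: B1 = {0, 4, 8}  B2 = {1, 4, 8}  B3 = {0, 4, 6}  B4 = {4, 7, 8}  B5 = {0, 5, 6}  B6 = {3, 4, 6}  B7 = {1, 8, 9}  B8 = {1, 2, 4}
Tree: B1–B2, B1–B3, B1–B4, B3–B5, B3–B6, B2–B7, B2–B8

Every bag has size at most 3, so the width is 3 − 1 = 2 and tw(G) ≤ 2. On the other hand G contains the 3-clique {1, 8, 9}. A clique must lie in a single bag of any decomposition, so no decomposition can have width below 2. The upper and lower bounds meet at 2, so that is the treewidth.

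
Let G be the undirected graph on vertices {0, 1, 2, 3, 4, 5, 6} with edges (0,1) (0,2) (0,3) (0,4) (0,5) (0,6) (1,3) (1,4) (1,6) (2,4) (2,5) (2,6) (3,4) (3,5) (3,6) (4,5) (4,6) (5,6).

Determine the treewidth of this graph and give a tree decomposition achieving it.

Treewidth 4.
One optimal decomposition is:
Bags: B1 = {0, 3, 4, 5, 6}  B2 = {0, 1, 3, 4, 6}  B3 = {0, 2, 4, 5, 6}
Tree: B1–B2, B1–B3

Every bag has size at most 5, so the width is 5 − 1 = 4 and tw(G) ≤ 4. On the other hand G contains the 5-clique {0, 2, 4, 5, 6}. A clique must lie in a single bag of any decomposition, so no decomposition can have width below 4. Therefore the treewidth is 4.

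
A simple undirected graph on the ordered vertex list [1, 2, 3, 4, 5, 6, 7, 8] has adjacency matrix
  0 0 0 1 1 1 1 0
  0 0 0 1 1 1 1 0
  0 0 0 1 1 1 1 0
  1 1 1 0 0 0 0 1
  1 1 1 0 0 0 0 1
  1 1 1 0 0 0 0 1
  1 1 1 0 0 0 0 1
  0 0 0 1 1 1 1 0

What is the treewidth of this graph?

4

A width-4 tree decomposition is:
Bags: B1 = {4, 5, 6, 7, 8}  B2 = {3, 4, 5, 6, 7}  B3 = {2, 4, 5, 6, 7}  B4 = {1, 4, 5, 6, 7}
Tree: B1–B2, B2–B3, B3–B4
Every bag has size at most 5, so the width is 5 − 1 = 4 and tw(G) ≤ 4. For the lower bound: the 5 vertex sets {6,8}, {3,7}, {2,5}, {4}, {1} are disjoint, each induces a connected subgraph, and every pair is joined by at least one edge of G. Contracting each set to a single vertex therefore yields K_{5} as a minor, and since treewidth is minor-monotone, tw(G) ≥ tw(K_{5}) = 4. Hence tw(G) = 4 exactly.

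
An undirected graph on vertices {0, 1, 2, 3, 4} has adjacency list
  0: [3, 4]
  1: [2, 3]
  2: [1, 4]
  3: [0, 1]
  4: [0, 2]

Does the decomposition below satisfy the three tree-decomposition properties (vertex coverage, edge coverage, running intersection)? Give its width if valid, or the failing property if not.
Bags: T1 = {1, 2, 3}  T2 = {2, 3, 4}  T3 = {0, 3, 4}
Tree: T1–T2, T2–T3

Checking the three conditions: (i) the bags cover all of {0, 1, 2, 3, 4}; (ii) for each edge, some bag contains both endpoints; (iii) the bags containing any fixed vertex form a subtree. All hold, so the decomposition is valid with width 3 − 1 = 2.

Yes; width 2.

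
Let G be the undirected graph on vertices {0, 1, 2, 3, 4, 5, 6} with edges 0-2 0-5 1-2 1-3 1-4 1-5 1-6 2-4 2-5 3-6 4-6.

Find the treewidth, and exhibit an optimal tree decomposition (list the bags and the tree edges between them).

Each bag holds 3 vertices, so the decomposition has width 2, which upper-bounds the treewidth. Conversely, {0, 2, 5} is a clique of size 3, and the vertices of any clique must share a bag in every tree decomposition; so some bag has ≥ 3 vertices and tw(G) ≥ 2. Therefore the treewidth is 2.

Treewidth 2.
Bags: B1 = {1, 3, 6}  B2 = {1, 4, 6}  B3 = {1, 2, 4}  B4 = {1, 2, 5}  B5 = {0, 2, 5}
Tree: B1–B2, B2–B3, B3–B4, B4–B5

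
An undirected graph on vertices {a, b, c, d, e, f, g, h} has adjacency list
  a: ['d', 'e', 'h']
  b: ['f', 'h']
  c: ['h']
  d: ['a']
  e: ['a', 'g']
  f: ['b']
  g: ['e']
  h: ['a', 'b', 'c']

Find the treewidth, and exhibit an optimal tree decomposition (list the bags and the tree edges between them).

Treewidth 1.
Bags: B1 = {a, e}  B2 = {e, g}  B3 = {a, h}  B4 = {b, h}  B5 = {a, d}  B6 = {c, h}  B7 = {b, f}
Tree: B1–B2, B1–B3, B3–B4, B3–B5, B3–B6, B4–B7

Each bag holds 2 vertices, so the decomposition has width 1, which upper-bounds the treewidth. Any graph with an edge has treewidth ≥ 1, and G has the edge a–e. Hence tw(G) = 1 exactly.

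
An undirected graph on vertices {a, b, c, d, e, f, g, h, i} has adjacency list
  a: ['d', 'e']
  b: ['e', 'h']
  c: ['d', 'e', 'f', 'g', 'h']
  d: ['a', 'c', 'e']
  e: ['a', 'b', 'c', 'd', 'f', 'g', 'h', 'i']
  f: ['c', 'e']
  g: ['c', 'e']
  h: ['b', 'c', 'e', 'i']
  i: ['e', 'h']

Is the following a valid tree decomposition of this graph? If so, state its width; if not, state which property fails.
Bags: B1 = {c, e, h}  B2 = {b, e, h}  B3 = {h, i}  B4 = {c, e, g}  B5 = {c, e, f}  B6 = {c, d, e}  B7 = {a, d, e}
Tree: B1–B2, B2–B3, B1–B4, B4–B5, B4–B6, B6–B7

A tree decomposition must satisfy three properties: every vertex lies in some bag; for every edge, both endpoints lie together in some bag; and for every vertex, the bags containing it form a connected subtree. Here edge (e,i) lies in no bag, so the decomposition is invalid.

No — edge (e,i) lies in no bag.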